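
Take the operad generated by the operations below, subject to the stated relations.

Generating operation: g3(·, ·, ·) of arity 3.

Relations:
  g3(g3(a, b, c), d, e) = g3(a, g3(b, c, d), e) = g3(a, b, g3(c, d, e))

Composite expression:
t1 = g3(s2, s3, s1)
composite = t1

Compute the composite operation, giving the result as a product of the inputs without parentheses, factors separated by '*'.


s2 * s3 * s1

Every regrouping of g3 is equal, so read the s-inputs in written order.
g3(s2, s3, s1) unparenthesizes to s2 * s3 * s1


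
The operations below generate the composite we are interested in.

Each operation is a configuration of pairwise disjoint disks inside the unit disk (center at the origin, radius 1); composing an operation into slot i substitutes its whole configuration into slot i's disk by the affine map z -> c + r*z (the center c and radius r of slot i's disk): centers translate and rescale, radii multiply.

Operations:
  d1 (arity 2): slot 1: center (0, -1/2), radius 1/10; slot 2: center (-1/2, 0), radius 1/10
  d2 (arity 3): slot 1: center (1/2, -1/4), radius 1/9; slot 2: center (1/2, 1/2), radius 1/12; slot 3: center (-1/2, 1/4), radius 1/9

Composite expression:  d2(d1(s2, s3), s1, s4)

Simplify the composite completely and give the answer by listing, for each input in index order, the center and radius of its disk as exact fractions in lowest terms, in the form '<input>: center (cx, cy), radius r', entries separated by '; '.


Only the slot chain above each s matters under d2; compose those maps.
input s2: composing its 2 substitution steps yields center (1/2, -11/36), radius 1/90
input s3: composing its 2 substitution steps yields center (4/9, -1/4), radius 1/90
input s1: composing its 1 substitution step yields center (1/2, 1/2), radius 1/12
input s4: composing its 1 substitution step yields center (-1/2, 1/4), radius 1/9

s1: center (1/2, 1/2), radius 1/12; s2: center (1/2, -11/36), radius 1/90; s3: center (4/9, -1/4), radius 1/90; s4: center (-1/2, 1/4), radius 1/9


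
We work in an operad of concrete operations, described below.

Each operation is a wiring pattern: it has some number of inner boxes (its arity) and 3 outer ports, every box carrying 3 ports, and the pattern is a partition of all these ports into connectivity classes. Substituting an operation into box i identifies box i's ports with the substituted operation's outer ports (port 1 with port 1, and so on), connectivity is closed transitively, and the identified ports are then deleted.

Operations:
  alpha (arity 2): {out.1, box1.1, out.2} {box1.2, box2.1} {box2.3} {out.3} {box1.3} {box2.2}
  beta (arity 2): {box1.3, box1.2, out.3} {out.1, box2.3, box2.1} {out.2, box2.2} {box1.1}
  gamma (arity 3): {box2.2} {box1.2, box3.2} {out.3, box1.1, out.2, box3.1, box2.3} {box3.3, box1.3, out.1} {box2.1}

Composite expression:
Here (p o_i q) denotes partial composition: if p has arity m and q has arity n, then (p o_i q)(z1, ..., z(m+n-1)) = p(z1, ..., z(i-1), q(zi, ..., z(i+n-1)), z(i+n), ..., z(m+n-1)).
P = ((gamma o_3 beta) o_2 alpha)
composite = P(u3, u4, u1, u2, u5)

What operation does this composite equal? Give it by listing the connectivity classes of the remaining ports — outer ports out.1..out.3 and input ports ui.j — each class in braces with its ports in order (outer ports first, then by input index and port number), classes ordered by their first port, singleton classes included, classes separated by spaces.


{out.1, u2.2, u2.3, u3.3} {out.2, out.3, u3.1, u5.1, u5.3} {u1.1, u4.2} {u1.2} {u1.3} {u2.1} {u3.2, u5.2} {u4.1} {u4.3}

Connectivity passes through glued gamma-boundaries; trace each wire chain.
stage alpha: inputs (u4, u1), connectivity {out.1, out.2, u4.1} {out.3} {u1.1, u4.2} {u1.2} {u1.3} {u4.3}, out.j its boundary
stage beta: inputs (u2, u5), connectivity {out.1, u5.1, u5.3} {out.2, u5.2} {out.3, u2.2, u2.3} {u2.1}, out.j its boundary
stage gamma: inputs (u3, u4, u1, u2, u5), connectivity {out.1, u2.2, u2.3, u3.3} {out.2, out.3, u3.1, u5.1, u5.3} {u1.1, u4.2} {u1.2} {u1.3} {u2.1} {u3.2, u5.2} {u4.1} {u4.3}, out.j its boundary


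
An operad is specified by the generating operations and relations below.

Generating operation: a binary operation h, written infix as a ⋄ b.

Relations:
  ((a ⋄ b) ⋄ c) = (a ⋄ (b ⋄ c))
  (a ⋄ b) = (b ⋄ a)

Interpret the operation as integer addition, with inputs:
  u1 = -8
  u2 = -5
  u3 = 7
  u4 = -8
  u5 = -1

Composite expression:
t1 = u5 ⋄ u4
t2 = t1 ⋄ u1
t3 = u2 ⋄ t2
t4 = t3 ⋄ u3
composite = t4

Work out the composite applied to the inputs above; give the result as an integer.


(u5 ⋄ u4) = -9
((u5 ⋄ u4) ⋄ u1) = -17
(u2 ⋄ ((u5 ⋄ u4) ⋄ u1)) = -22
((u2 ⋄ ((u5 ⋄ u4) ⋄ u1)) ⋄ u3) = -15

-15


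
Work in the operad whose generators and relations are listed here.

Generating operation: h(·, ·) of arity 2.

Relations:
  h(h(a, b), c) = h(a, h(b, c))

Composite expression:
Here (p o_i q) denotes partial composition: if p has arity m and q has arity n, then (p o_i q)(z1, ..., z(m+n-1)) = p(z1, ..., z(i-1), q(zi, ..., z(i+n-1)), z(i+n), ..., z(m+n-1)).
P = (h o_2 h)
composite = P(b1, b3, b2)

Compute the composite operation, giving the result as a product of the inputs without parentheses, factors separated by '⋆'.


b1 ⋆ b3 ⋆ b2

Associativity of h dissolves the nesting; only the b-input order survives.
h(b3, b2) unparenthesizes to b3 ⋆ b2
h(b1, h(b3, b2)) unparenthesizes to b1 ⋆ b3 ⋆ b2


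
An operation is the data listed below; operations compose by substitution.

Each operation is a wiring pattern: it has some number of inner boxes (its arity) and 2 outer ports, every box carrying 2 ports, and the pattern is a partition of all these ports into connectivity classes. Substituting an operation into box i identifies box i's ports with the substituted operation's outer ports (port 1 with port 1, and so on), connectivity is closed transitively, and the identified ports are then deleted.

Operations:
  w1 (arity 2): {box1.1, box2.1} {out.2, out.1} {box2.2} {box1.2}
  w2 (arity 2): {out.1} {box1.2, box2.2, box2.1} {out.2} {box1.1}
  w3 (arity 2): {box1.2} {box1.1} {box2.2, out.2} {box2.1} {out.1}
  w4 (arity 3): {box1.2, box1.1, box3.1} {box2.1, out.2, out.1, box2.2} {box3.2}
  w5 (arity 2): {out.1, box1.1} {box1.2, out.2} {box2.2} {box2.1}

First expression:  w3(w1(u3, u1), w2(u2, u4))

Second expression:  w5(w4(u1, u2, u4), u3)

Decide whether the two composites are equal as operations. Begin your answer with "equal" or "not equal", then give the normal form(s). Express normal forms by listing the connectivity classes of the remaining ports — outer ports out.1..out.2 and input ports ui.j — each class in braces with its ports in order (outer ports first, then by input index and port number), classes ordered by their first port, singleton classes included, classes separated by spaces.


not equal — first {out.1} {out.2} {u1.1, u3.1} {u1.2} {u2.1} {u2.2, u4.1, u4.2} {u3.2}, second {out.1, out.2, u2.1, u2.2} {u1.1, u1.2, u4.1} {u3.1} {u3.2} {u4.2}

The first composite normalizes to {out.1} {out.2} {u1.1, u3.1} {u1.2} {u2.1} {u2.2, u4.1, u4.2} {u3.2}
The second composite normalizes to {out.1, out.2, u2.1, u2.2} {u1.1, u1.2, u4.1} {u3.1} {u3.2} {u4.2}
They disagree, so not equal.


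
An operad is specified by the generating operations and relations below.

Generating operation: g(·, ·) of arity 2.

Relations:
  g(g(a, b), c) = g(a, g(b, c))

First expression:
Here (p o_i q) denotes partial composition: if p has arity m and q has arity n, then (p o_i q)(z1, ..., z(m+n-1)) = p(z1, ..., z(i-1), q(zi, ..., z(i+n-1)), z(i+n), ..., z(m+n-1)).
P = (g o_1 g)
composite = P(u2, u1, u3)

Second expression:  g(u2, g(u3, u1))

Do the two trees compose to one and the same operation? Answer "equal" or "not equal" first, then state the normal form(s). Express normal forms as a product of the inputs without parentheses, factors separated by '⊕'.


The first expression reduces to u2 ⊕ u1 ⊕ u3
The second expression reduces to u2 ⊕ u3 ⊕ u1
Different reductions; not equal.

not equal; first: u2 ⊕ u1 ⊕ u3; second: u2 ⊕ u3 ⊕ u1


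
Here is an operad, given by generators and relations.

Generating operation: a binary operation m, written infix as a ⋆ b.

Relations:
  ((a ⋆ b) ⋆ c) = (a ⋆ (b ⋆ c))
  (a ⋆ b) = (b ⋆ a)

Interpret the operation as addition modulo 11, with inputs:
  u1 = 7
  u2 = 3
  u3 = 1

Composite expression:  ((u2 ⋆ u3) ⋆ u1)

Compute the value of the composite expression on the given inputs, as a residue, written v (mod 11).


0 (mod 11)

(u2 ⋆ u3) = 4
((u2 ⋆ u3) ⋆ u1) = 0


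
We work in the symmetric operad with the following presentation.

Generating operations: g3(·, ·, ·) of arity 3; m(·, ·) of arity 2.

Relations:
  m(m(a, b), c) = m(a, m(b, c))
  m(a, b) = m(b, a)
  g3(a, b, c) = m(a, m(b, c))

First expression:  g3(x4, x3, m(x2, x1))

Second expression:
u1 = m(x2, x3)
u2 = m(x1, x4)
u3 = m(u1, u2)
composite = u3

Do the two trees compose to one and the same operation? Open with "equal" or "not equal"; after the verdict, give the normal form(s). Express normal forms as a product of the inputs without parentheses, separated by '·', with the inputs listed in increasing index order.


In normal form, the first expression is x1 · x2 · x3 · x4
In normal form, the second expression is x1 · x2 · x3 · x4
Both agree, so they are equal.

equal; both compose to x1 · x2 · x3 · x4


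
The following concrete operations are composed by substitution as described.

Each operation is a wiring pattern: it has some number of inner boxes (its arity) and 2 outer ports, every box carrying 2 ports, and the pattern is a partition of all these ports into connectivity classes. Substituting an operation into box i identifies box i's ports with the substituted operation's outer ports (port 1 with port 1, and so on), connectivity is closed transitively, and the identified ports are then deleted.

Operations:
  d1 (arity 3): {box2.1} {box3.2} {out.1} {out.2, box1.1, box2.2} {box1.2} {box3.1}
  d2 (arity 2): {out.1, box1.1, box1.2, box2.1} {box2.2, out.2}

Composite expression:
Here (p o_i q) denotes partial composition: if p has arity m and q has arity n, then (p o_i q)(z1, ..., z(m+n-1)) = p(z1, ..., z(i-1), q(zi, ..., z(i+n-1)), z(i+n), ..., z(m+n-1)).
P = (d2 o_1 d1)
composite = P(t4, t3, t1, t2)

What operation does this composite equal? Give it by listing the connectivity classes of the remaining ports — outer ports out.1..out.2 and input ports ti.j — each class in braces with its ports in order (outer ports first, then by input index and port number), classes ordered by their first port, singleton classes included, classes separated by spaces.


{out.1, t2.1, t3.2, t4.1} {out.2, t2.2} {t1.1} {t1.2} {t3.1} {t4.2}

Reachability decides: close wires over d2-identified ports.
after d1, the pattern on (t4, t3, t1) reads {out.1} {out.2, t3.2, t4.1} {t1.1} {t1.2} {t3.1} {t4.2} (out.j = its outer ports)
after d2, the pattern on (t4, t3, t1, t2) reads {out.1, t2.1, t3.2, t4.1} {out.2, t2.2} {t1.1} {t1.2} {t3.1} {t4.2} (out.j = its outer ports)


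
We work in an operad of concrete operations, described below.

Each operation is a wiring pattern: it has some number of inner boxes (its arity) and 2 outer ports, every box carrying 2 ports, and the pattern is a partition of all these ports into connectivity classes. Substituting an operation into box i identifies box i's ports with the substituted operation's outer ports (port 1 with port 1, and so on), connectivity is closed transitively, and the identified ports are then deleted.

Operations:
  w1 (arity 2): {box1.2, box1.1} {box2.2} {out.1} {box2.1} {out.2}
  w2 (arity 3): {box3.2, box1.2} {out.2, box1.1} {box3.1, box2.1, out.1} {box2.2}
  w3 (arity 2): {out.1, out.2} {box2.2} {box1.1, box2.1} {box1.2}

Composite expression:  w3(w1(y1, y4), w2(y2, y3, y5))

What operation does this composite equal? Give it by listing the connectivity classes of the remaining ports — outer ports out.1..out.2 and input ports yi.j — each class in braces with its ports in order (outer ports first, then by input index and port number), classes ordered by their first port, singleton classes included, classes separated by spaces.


{out.1, out.2} {y1.1, y1.2} {y2.1} {y2.2, y5.2} {y3.1, y5.1} {y3.2} {y4.1} {y4.2}


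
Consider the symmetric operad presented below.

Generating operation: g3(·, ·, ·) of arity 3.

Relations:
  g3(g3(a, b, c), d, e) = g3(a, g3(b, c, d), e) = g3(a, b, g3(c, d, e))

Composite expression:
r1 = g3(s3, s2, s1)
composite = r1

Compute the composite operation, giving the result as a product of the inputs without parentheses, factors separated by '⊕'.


s3 ⊕ s2 ⊕ s1

Every regrouping of g3 is equal, so read the s-inputs in written order.
g3(s3, s2, s1) unparenthesizes to s3 ⊕ s2 ⊕ s1


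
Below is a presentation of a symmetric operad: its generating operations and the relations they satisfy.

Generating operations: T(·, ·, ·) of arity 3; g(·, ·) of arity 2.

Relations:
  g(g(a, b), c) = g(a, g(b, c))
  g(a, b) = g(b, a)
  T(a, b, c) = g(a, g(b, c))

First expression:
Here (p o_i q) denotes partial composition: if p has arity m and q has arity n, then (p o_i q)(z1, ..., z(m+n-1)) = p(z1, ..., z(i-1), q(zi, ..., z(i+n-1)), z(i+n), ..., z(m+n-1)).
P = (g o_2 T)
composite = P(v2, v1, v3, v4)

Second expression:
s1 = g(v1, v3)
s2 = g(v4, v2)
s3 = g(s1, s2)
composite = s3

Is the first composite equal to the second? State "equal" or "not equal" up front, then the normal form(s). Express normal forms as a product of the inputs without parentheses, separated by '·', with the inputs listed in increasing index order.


equal — both sides give v1 · v2 · v3 · v4

The first expression, normalized: v1 · v2 · v3 · v4
The second expression, normalized: v1 · v2 · v3 · v4
Both agree, so they are equal.


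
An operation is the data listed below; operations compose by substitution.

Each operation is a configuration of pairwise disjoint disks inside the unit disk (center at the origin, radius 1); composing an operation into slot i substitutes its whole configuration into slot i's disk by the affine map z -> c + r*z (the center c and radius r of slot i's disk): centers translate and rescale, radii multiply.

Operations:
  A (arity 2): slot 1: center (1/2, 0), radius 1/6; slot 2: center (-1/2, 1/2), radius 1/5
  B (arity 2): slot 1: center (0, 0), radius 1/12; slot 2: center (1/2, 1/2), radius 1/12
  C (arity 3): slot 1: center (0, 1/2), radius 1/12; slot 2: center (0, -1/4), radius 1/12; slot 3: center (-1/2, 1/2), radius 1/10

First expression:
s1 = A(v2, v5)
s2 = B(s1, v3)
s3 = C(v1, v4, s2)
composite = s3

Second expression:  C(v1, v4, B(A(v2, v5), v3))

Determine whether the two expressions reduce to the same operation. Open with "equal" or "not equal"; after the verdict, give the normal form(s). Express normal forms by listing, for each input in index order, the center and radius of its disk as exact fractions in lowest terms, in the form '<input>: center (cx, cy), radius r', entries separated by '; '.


equal: each reduces to v1: center (0, 1/2), radius 1/12; v2: center (-119/240, 1/2), radius 1/720; v3: center (-9/20, 11/20), radius 1/120; v4: center (0, -1/4), radius 1/12; v5: center (-121/240, 121/240), radius 1/600

In normal form, the first expression is v1: center (0, 1/2), radius 1/12; v2: center (-119/240, 1/2), radius 1/720; v3: center (-9/20, 11/20), radius 1/120; v4: center (0, -1/4), radius 1/12; v5: center (-121/240, 121/240), radius 1/600
In normal form, the second expression is v1: center (0, 1/2), radius 1/12; v2: center (-119/240, 1/2), radius 1/720; v3: center (-9/20, 11/20), radius 1/120; v4: center (0, -1/4), radius 1/12; v5: center (-121/240, 121/240), radius 1/600
One common form — equal.


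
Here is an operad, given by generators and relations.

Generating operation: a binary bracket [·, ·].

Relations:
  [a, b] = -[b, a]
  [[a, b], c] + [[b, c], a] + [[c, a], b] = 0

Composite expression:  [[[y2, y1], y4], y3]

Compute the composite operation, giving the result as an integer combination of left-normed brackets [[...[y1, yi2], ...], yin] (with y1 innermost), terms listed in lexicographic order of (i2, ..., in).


-[[[y1, y2], y4], y3]

A multilinear Lie element is pinned by y1-initial words (y1 innermost).
Composite bracket: [[[y2, y1], y4], y3]
Each bracket splits as ab - ba, giving 8 signed words (2^3 = 8).
The y1-initial words carry the normal form:
  word y1y2y4y3 has sign -1, contributing -[[[y1, y2], y4], y3]


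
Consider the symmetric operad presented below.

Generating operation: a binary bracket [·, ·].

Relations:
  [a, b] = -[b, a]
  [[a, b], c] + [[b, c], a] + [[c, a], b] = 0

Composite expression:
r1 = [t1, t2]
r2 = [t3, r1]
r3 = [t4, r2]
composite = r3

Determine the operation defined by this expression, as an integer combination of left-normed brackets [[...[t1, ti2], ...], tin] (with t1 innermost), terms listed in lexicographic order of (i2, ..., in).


[[[t1, t2], t3], t4]

In the tensor algebra, words opening t1 carry the t1-anchored form.
Composite bracket: [t4, [t3, [t1, t2]]]
The bracket unfolds into 8 signed words via [a, b] = ab - ba (2^3 = 8).
The t1-initial words carry the normal form:
  sign of t1t2t3t4 is +1, so it contributes +[[[t1, t2], t3], t4]


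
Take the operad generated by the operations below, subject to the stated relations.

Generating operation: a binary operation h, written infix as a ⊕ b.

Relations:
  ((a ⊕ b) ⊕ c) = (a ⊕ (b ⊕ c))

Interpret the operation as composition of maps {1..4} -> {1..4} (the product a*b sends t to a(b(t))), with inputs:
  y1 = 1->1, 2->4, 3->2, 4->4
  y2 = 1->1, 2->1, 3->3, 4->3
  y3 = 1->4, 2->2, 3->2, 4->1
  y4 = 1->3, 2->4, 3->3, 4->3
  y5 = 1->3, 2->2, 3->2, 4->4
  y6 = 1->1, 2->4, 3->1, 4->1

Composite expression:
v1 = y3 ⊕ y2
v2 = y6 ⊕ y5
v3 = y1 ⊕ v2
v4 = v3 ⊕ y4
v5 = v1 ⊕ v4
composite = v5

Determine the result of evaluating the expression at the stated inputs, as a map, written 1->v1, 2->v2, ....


(y3 ⊕ y2) = 1->4, 2->4, 3->2, 4->2
(y6 ⊕ y5) = 1->1, 2->4, 3->4, 4->1
(y1 ⊕ (y6 ⊕ y5)) = 1->1, 2->4, 3->4, 4->1
((y1 ⊕ (y6 ⊕ y5)) ⊕ y4) = 1->4, 2->1, 3->4, 4->4
((y3 ⊕ y2) ⊕ ((y1 ⊕ (y6 ⊕ y5)) ⊕ y4)) = 1->2, 2->4, 3->2, 4->2

1->2, 2->4, 3->2, 4->2


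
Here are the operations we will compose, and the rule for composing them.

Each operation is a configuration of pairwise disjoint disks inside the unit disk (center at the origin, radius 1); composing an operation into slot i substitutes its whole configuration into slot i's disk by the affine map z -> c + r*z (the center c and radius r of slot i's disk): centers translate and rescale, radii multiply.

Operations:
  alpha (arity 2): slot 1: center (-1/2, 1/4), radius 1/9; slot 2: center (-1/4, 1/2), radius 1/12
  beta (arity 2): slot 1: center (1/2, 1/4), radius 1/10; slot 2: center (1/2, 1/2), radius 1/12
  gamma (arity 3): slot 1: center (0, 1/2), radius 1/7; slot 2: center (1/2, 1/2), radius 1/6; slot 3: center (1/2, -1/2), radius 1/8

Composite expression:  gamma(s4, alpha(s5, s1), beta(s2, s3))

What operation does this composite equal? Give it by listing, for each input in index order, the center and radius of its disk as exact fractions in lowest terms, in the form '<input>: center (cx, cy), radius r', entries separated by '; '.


s1: center (11/24, 7/12), radius 1/72; s2: center (9/16, -15/32), radius 1/80; s3: center (9/16, -7/16), radius 1/96; s4: center (0, 1/2), radius 1/7; s5: center (5/12, 13/24), radius 1/54

Follow each s-input down from gamma: c' goes to c + r*c', radius to r*r'.
input s4: composing its 1 substitution step yields center (0, 1/2), radius 1/7
input s5: composing its 2 substitution steps yields center (5/12, 13/24), radius 1/54
input s1: composing its 2 substitution steps yields center (11/24, 7/12), radius 1/72
input s2: composing its 2 substitution steps yields center (9/16, -15/32), radius 1/80
input s3: composing its 2 substitution steps yields center (9/16, -7/16), radius 1/96


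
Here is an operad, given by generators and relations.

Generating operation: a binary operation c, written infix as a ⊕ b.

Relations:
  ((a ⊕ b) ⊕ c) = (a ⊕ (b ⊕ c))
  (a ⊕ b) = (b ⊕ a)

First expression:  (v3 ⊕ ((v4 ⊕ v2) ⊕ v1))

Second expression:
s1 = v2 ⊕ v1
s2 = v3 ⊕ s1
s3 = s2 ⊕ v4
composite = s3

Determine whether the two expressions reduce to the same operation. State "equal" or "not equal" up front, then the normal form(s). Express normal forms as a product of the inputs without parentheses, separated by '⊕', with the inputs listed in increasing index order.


equal; the common form is v1 ⊕ v2 ⊕ v3 ⊕ v4

The first expression, normalized: v1 ⊕ v2 ⊕ v3 ⊕ v4
The second expression, normalized: v1 ⊕ v2 ⊕ v3 ⊕ v4
The forms coincide; equal.


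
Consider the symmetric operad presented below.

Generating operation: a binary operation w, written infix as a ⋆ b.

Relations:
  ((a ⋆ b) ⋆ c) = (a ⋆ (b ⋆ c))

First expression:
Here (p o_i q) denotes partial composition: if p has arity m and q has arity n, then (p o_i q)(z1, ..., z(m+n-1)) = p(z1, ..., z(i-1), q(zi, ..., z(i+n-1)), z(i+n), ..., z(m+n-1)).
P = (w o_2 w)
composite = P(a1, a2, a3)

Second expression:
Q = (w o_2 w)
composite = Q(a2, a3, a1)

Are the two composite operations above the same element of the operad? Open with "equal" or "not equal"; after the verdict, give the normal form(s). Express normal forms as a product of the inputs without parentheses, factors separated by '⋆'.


not equal: they reduce to a1 ⋆ a2 ⋆ a3 and a2 ⋆ a3 ⋆ a1


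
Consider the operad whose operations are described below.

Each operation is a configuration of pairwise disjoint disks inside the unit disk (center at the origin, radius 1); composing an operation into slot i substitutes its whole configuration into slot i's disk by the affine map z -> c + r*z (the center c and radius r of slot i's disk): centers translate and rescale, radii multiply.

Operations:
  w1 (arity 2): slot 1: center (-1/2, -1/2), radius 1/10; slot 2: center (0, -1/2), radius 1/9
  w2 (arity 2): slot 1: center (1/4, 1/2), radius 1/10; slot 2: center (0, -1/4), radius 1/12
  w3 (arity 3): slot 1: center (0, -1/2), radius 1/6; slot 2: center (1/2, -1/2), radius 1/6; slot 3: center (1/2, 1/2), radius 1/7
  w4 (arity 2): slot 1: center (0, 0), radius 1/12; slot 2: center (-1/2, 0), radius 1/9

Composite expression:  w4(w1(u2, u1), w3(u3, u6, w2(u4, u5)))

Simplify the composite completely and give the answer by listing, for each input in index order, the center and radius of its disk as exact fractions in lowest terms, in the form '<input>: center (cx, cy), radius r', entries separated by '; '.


u1: center (0, -1/24), radius 1/108; u2: center (-1/24, -1/24), radius 1/120; u3: center (-1/2, -1/18), radius 1/54; u4: center (-37/84, 4/63), radius 1/630; u5: center (-4/9, 13/252), radius 1/756; u6: center (-4/9, -1/18), radius 1/54

Only the slot chain above each u matters under w4; compose those maps.
u2 passes through 2 substitutions, ending at center (-1/24, -1/24), radius 1/120
u1 passes through 2 substitutions, ending at center (0, -1/24), radius 1/108
u3 passes through 2 substitutions, ending at center (-1/2, -1/18), radius 1/54
u6 passes through 2 substitutions, ending at center (-4/9, -1/18), radius 1/54
u4 passes through 3 substitutions, ending at center (-37/84, 4/63), radius 1/630
u5 passes through 3 substitutions, ending at center (-4/9, 13/252), radius 1/756


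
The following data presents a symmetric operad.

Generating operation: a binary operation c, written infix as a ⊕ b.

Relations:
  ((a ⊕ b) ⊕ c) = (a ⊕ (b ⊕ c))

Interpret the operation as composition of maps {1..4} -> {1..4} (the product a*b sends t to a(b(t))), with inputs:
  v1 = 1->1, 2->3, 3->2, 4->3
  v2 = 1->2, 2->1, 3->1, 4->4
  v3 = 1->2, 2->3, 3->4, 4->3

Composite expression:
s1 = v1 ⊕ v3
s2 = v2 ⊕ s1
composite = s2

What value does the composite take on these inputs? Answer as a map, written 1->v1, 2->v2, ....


1->1, 2->1, 3->1, 4->1

(v1 ⊕ v3) = 1->3, 2->2, 3->3, 4->2
(v2 ⊕ (v1 ⊕ v3)) = 1->1, 2->1, 3->1, 4->1


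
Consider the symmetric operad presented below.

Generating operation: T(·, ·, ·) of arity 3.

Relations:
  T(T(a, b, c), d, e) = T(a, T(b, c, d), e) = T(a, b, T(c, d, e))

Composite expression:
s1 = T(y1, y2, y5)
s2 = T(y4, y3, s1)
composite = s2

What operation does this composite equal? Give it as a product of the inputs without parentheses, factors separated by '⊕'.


y4 ⊕ y3 ⊕ y1 ⊕ y2 ⊕ y5

Key point: T is associative — brackets drop, the y-order remains.
T(y1, y2, y5) linearizes to y1 ⊕ y2 ⊕ y5
T(y4, y3, T(y1, y2, y5)) linearizes to y4 ⊕ y3 ⊕ y1 ⊕ y2 ⊕ y5


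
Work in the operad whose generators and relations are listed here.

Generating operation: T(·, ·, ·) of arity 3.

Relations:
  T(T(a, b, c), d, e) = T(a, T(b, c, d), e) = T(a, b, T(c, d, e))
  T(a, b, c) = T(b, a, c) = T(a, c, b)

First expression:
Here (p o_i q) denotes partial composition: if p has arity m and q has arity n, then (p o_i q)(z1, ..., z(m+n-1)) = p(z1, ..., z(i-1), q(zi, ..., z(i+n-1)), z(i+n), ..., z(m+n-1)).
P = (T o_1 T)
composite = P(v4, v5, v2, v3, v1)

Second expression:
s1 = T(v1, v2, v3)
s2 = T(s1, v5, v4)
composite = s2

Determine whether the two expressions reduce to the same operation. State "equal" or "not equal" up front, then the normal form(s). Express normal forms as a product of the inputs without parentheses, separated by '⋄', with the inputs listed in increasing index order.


Normal form of the first expression: v1 ⋄ v2 ⋄ v3 ⋄ v4 ⋄ v5
Normal form of the second expression: v1 ⋄ v2 ⋄ v3 ⋄ v4 ⋄ v5
Both agree, so they are equal.

equal: each reduces to v1 ⋄ v2 ⋄ v3 ⋄ v4 ⋄ v5


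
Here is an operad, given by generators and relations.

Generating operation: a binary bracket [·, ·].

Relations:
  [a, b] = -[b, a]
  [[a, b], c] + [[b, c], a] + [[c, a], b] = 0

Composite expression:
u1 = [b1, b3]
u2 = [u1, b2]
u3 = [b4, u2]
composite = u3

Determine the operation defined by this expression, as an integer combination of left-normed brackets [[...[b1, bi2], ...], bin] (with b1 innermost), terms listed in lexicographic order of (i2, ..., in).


A multilinear Lie element is pinned by b1-initial words (b1 innermost).
Composite bracket: [b4, [[b1, b3], b2]]
Applying ab - ba throughout gives 8 signed words (2^3 = 8).
Words beginning with b1 determine it all:
  the word b1b3b2b4 carries sign -1 and contributes -[[[b1, b3], b2], b4]

-[[[b1, b3], b2], b4]


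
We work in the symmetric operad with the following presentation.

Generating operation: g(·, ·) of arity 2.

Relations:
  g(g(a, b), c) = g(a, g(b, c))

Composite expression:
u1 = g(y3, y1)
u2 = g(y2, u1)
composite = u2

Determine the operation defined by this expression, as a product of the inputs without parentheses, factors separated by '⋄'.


y2 ⋄ y3 ⋄ y1

Under associativity of g, the answer is the y's in reading order.
g(y3, y1) unparenthesizes to y3 ⋄ y1
g(y2, g(y3, y1)) unparenthesizes to y2 ⋄ y3 ⋄ y1


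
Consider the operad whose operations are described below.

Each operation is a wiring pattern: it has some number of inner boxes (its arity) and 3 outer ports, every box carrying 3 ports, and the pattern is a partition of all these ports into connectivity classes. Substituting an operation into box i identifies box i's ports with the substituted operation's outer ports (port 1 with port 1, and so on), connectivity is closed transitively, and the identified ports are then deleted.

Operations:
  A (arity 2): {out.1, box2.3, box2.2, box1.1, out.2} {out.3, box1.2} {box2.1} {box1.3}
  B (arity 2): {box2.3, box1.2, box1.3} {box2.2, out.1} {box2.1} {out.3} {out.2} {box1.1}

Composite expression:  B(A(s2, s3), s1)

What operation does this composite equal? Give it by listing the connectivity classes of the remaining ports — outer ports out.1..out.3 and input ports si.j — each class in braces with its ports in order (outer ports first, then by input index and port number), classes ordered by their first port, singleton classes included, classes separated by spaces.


Treat the ports identified at B as solder joints: merge, then drop.
after A, the pattern on (s2, s3) reads {out.1, out.2, s2.1, s3.2, s3.3} {out.3, s2.2} {s2.3} {s3.1} (out.j = its outer ports)
after B, the pattern on (s2, s3, s1) reads {out.1, s1.2} {out.2} {out.3} {s1.1} {s1.3, s2.1, s2.2, s3.2, s3.3} {s2.3} {s3.1} (out.j = its outer ports)

{out.1, s1.2} {out.2} {out.3} {s1.1} {s1.3, s2.1, s2.2, s3.2, s3.3} {s2.3} {s3.1}


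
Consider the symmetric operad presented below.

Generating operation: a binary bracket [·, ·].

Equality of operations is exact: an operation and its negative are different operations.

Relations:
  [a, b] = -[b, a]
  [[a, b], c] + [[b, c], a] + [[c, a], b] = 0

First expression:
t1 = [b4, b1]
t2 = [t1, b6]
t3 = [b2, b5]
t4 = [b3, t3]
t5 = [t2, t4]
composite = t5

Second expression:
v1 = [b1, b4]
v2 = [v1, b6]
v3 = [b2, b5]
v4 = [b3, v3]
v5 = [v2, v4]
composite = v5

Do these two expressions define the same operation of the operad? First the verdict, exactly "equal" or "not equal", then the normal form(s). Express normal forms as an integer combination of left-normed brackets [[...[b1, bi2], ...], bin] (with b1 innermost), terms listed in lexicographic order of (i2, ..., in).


not equal: they reduce to [[[[[b1, b4], b6], b2], b5], b3] - [[[[[b1, b4], b6], b3], b2], b5] + [[[[[b1, b4], b6], b3], b5], b2] - [[[[[b1, b4], b6], b5], b2], b3] and -[[[[[b1, b4], b6], b2], b5], b3] + [[[[[b1, b4], b6], b3], b2], b5] - [[[[[b1, b4], b6], b3], b5], b2] + [[[[[b1, b4], b6], b5], b2], b3]

The first composite normalizes to [[[[[b1, b4], b6], b2], b5], b3] - [[[[[b1, b4], b6], b3], b2], b5] + [[[[[b1, b4], b6], b3], b5], b2] - [[[[[b1, b4], b6], b5], b2], b3]
The second composite normalizes to -[[[[[b1, b4], b6], b2], b5], b3] + [[[[[b1, b4], b6], b3], b2], b5] - [[[[[b1, b4], b6], b3], b5], b2] + [[[[[b1, b4], b6], b5], b2], b3]
Distinct normal forms: not equal.


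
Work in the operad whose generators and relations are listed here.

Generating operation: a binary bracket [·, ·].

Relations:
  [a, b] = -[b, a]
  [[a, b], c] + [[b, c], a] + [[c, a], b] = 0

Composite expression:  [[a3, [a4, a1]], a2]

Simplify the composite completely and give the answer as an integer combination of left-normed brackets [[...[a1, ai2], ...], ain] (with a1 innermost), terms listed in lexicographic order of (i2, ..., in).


[[[a1, a4], a3], a2]

In the tensor algebra, words opening a1 carry the a1-anchored form.
Composite bracket: [[a3, [a4, a1]], a2]
The bracket unfolds into 8 signed words via [a, b] = ab - ba (2^3 = 8).
Keep just the words that open with a1:
  the word a1a4a3a2 carries sign +1 and contributes +[[[a1, a4], a3], a2]


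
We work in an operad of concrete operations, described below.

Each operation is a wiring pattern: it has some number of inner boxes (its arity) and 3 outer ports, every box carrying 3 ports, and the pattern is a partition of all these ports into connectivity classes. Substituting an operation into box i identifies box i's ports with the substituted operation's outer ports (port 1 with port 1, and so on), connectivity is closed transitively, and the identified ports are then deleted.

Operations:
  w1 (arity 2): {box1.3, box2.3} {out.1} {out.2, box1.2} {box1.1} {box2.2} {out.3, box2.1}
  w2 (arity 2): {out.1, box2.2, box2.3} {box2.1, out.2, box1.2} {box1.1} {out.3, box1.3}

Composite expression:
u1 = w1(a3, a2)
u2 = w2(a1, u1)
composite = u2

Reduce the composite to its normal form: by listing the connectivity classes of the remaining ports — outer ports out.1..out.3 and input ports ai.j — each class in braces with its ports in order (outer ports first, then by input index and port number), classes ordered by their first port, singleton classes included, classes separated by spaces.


{out.1, a2.1, a3.2} {out.2, a1.2} {out.3, a1.3} {a1.1} {a2.2} {a2.3, a3.3} {a3.1}

Substituting into w2 glues patterns; closure does the rest.
after w1, the pattern on (a3, a2) reads {out.1} {out.2, a3.2} {out.3, a2.1} {a2.2} {a2.3, a3.3} {a3.1} (out.j = its outer ports)
after w2, the pattern on (a1, a3, a2) reads {out.1, a2.1, a3.2} {out.2, a1.2} {out.3, a1.3} {a1.1} {a2.2} {a2.3, a3.3} {a3.1} (out.j = its outer ports)


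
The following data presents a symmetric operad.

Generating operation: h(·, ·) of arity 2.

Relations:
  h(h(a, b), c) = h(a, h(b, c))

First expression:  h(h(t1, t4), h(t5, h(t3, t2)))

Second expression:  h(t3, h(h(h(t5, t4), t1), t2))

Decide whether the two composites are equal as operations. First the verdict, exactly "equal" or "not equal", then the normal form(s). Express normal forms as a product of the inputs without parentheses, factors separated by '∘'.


not equal; first: t1 ∘ t4 ∘ t5 ∘ t3 ∘ t2; second: t3 ∘ t5 ∘ t4 ∘ t1 ∘ t2

In normal form, the first expression is t1 ∘ t4 ∘ t5 ∘ t3 ∘ t2
In normal form, the second expression is t3 ∘ t5 ∘ t4 ∘ t1 ∘ t2
No match — not equal.


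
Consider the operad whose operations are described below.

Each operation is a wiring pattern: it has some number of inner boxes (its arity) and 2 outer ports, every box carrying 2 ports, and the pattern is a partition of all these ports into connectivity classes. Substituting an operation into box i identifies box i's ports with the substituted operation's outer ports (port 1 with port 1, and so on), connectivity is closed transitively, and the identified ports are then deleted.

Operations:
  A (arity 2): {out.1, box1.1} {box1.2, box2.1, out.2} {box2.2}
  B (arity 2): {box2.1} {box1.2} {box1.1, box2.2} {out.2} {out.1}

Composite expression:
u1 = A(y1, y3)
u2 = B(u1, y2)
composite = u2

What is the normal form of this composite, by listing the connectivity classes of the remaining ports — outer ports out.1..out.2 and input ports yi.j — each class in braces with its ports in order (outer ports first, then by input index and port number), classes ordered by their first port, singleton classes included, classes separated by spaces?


{out.1} {out.2} {y1.1, y2.2} {y1.2, y3.1} {y2.1} {y3.2}

Two ports join when wires chain via B-identified ports.
composing A on (y1, y3), with out.j its own outer ports: {out.1, y1.1} {out.2, y1.2, y3.1} {y3.2}
composing B on (y1, y3, y2), with out.j its own outer ports: {out.1} {out.2} {y1.1, y2.2} {y1.2, y3.1} {y2.1} {y3.2}


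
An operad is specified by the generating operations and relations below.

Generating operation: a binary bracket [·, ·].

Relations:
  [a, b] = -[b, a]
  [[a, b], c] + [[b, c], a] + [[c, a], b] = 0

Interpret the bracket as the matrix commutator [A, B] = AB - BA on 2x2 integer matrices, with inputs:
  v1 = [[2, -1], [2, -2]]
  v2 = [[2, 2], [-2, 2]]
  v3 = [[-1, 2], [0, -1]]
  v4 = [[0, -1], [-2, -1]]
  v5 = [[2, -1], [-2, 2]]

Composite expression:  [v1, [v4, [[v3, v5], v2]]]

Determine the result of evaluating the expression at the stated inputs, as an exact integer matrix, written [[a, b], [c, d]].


[v3, v5] = [[-4, 0], [0, 4]]
[[v3, v5], v2] = [[0, -16], [-16, 0]]
[v4, [[v3, v5], v2]] = [[-16, -16], [16, 16]]
[v1, [v4, [[v3, v5], v2]]] = [[16, -96], [-128, -16]]

[[16, -96], [-128, -16]]


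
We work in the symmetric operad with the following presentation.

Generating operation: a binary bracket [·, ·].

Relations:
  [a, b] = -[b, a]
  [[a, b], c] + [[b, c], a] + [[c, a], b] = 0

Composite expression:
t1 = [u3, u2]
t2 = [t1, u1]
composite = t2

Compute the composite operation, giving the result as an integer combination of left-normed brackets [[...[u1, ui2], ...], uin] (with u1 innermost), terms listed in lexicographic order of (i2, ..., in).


A multilinear Lie element is pinned by u1-initial words (u1 innermost).
Composite bracket: [[u3, u2], u1]
Under [a, b] = ab - ba we get 4 signed associative words (2^2 = 4).
The u1-initial words carry the normal form:
  u1u2u3 appears with sign +1, giving the term +[[u1, u2], u3]
  u1u3u2 appears with sign -1, giving the term -[[u1, u3], u2]

[[u1, u2], u3] - [[u1, u3], u2]


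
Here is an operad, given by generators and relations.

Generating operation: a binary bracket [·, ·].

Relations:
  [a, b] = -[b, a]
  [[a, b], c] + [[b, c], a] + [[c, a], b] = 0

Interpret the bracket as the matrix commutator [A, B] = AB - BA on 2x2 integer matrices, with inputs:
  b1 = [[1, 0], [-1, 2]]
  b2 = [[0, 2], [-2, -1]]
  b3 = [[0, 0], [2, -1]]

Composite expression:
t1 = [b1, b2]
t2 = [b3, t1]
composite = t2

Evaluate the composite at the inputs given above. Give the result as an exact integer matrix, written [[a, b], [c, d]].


[[4, -2], [11, -4]]

[b1, b2] = [[2, -2], [-3, -2]]
[b3, [b1, b2]] = [[4, -2], [11, -4]]


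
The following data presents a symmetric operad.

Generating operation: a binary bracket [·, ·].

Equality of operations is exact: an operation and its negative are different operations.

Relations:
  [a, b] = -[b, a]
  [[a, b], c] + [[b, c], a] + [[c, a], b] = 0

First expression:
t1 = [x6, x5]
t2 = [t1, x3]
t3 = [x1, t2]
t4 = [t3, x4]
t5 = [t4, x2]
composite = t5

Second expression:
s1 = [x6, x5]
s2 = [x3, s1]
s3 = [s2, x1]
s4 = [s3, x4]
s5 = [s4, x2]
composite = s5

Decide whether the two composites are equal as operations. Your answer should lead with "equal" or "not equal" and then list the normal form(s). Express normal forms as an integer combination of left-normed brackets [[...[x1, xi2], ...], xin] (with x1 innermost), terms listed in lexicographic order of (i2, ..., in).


equal — both sides give [[[[[x1, x3], x5], x6], x4], x2] - [[[[[x1, x3], x6], x5], x4], x2] - [[[[[x1, x5], x6], x3], x4], x2] + [[[[[x1, x6], x5], x3], x4], x2]

The first composite normalizes to [[[[[x1, x3], x5], x6], x4], x2] - [[[[[x1, x3], x6], x5], x4], x2] - [[[[[x1, x5], x6], x3], x4], x2] + [[[[[x1, x6], x5], x3], x4], x2]
The second composite normalizes to [[[[[x1, x3], x5], x6], x4], x2] - [[[[[x1, x3], x6], x5], x4], x2] - [[[[[x1, x5], x6], x3], x4], x2] + [[[[[x1, x6], x5], x3], x4], x2]
Both agree, so they are equal.


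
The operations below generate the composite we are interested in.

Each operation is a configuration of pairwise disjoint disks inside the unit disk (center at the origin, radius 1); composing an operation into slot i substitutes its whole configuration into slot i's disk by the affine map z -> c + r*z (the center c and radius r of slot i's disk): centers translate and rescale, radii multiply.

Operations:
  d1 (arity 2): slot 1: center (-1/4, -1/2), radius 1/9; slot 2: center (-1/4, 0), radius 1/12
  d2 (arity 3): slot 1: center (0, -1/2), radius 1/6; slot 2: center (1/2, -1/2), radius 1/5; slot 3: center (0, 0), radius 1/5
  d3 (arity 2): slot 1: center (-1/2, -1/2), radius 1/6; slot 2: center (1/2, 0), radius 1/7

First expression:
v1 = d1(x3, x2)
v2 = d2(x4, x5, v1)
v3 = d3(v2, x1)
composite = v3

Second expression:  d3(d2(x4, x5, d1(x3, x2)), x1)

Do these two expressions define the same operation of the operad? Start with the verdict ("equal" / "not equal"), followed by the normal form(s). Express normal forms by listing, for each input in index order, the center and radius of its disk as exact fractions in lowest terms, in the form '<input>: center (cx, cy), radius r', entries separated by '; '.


equal: each reduces to x1: center (1/2, 0), radius 1/7; x2: center (-61/120, -1/2), radius 1/360; x3: center (-61/120, -31/60), radius 1/270; x4: center (-1/2, -7/12), radius 1/36; x5: center (-5/12, -7/12), radius 1/30

The first expression reduces to x1: center (1/2, 0), radius 1/7; x2: center (-61/120, -1/2), radius 1/360; x3: center (-61/120, -31/60), radius 1/270; x4: center (-1/2, -7/12), radius 1/36; x5: center (-5/12, -7/12), radius 1/30
The second expression reduces to x1: center (1/2, 0), radius 1/7; x2: center (-61/120, -1/2), radius 1/360; x3: center (-61/120, -31/60), radius 1/270; x4: center (-1/2, -7/12), radius 1/36; x5: center (-5/12, -7/12), radius 1/30
The forms coincide; equal.


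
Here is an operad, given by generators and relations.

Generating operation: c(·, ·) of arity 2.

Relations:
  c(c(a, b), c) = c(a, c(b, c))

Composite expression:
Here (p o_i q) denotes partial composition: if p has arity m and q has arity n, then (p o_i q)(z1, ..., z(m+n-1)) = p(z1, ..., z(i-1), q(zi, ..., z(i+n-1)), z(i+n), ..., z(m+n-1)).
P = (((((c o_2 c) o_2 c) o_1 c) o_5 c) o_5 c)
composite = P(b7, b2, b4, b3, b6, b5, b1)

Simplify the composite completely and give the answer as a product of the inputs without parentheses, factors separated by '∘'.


b7 ∘ b2 ∘ b4 ∘ b3 ∘ b6 ∘ b5 ∘ b1

The c-tree's shape is irrelevant; the b-reading-order decides.
c(b7, b2) spells out as b7 ∘ b2
c(b4, b3) spells out as b4 ∘ b3
c(b6, b5) spells out as b6 ∘ b5
c(c(b6, b5), b1) spells out as b6 ∘ b5 ∘ b1
c(c(b4, b3), c(c(b6, b5), b1)) spells out as b4 ∘ b3 ∘ b6 ∘ b5 ∘ b1
c(c(b7, b2), c(c(b4, b3), c(c(b6, b5), b1))) spells out as b7 ∘ b2 ∘ b4 ∘ b3 ∘ b6 ∘ b5 ∘ b1
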